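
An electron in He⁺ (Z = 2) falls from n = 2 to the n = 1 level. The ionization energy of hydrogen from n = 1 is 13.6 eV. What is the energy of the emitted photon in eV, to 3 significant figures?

The Bohr energies scale as Z², so for Z = 2: E_n = −54.40/n² eV.
E_2 = −54.40/4 = −13.60 eV and E_1 = −54.40/1 = −54.40 eV.
The photon energy is |E_2 − E_1| = 40.8 eV.

40.8 eV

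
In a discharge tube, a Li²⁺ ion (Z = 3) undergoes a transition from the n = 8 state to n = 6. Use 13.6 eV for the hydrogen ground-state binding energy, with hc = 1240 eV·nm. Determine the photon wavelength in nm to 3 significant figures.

For Z = 3 the level energies scale as Z², so the effective Rydberg energy is 13.6 × 9 = 122.4 eV.
ΔE = 122.4 × (1/6² − 1/8²) = 122.4 × 0.01215 = 1.488 eV.
λ = hc/ΔE = 1240 / 1.488 = 834 nm.

834 nm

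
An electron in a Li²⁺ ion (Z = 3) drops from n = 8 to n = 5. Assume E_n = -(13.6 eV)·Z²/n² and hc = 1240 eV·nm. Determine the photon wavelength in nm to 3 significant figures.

416 nm

For Z = 3 the level energies scale as Z², so the effective Rydberg energy is 13.6 × 9 = 122.4 eV.
ΔE = 122.4 × (1/5² − 1/8²) = 122.4 × 0.02438 = 2.984 eV.
λ = hc/ΔE = 1240 / 2.984 = 416 nm.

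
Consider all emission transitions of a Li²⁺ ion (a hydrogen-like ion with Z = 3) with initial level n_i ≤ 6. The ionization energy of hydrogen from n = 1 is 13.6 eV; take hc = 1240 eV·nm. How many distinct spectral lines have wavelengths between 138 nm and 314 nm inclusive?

3

Enumerate all n_i → n_f pairs with 1 ≤ n_f < n_i ≤ 6 and compute λ = 1240 / [13.6·9·(1/n_f² − 1/n_i²)].
Lines falling in [138, 314] nm: 5→3 (142.5 nm), 4→3 (208.4 nm), 6→4 (291.8 nm).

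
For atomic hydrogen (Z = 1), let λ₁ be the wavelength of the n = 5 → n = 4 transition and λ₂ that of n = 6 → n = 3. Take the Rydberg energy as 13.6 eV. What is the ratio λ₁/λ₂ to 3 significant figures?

3.70

λ ∝ 1/ΔE ∝ 1/(1/n_f² − 1/n_i²), and the Z² and hc factors cancel in the ratio.
λ₁/λ₂ = (1/3² − 1/6²)/(1/4² − 1/5²) = 0.08333/0.02250 = 3.70.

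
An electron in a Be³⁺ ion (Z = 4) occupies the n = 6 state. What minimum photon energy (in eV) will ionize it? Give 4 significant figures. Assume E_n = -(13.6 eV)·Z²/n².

E_n = −13.6 Z²/n² = −217.6/n² eV for Z = 4.
E_6 = −217.6/36 = −6.044 eV, so ionization (to E = 0) requires 6.044 eV.

6.044 eV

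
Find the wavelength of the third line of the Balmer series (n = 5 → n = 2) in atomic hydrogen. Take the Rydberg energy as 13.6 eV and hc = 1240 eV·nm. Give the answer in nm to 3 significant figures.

The Balmer series terminates on n_f = 2; the third line has n_i = 2+3 = 5.
ΔE = 13.60 × (1/2² − 1/5²) = 2.856 eV.
λ = 1240 / 2.856 = 434 nm.

434 nm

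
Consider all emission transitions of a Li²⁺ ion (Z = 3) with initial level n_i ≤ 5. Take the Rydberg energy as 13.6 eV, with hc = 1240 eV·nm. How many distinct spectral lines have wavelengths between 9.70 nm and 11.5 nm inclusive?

3

Enumerate all n_i → n_f pairs with 1 ≤ n_f < n_i ≤ 5 and compute λ = 1240 / [13.6·9·(1/n_f² − 1/n_i²)].
Lines falling in [9.70, 11.5] nm: 5→1 (10.55 nm), 4→1 (10.81 nm), 3→1 (11.40 nm).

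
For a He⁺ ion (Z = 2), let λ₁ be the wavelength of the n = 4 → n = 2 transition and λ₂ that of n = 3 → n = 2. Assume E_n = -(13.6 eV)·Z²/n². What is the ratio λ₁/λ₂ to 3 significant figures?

0.741

λ ∝ 1/ΔE ∝ 1/(1/n_f² − 1/n_i²), and the Z² and hc factors cancel in the ratio.
λ₁/λ₂ = (1/2² − 1/3²)/(1/2² − 1/4²) = 0.1389/0.1875 = 0.741.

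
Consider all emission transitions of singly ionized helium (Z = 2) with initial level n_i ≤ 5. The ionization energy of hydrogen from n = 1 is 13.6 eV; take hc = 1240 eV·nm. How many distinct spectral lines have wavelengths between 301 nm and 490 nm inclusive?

2

Enumerate all n_i → n_f pairs with 1 ≤ n_f < n_i ≤ 5 and compute λ = 1240 / [13.6·4·(1/n_f² − 1/n_i²)].
Lines falling in [301, 490] nm: 5→3 (320.5 nm), 4→3 (468.9 nm).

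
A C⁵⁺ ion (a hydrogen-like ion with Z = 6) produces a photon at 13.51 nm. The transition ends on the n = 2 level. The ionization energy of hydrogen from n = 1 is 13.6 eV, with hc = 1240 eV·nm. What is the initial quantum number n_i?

n_i = 4

The photon energy is ΔE = hc/λ = 1240 / 13.51 = 91.78 eV.
With Z = 6, ΔE = 489.6 × (1/n_f² − 1/n_i²), so 1/n_f² − 1/n_i² = 0.1875.
With n_f = 2: 1/n_i² = 1/4 − 0.1875 = 0.06253, so n_i ≈ 4.00.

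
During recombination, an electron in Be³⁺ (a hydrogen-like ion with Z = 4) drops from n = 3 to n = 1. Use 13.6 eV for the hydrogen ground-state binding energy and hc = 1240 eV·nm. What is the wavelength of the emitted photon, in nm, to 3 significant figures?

6.41 nm

For Z = 4 the level energies scale as Z², so the effective Rydberg energy is 13.6 × 16 = 217.6 eV.
ΔE = 217.6 × (1/1² − 1/3²) = 217.6 × 0.8889 = 193.4 eV.
λ = hc/ΔE = 1240 / 193.4 = 6.41 nm.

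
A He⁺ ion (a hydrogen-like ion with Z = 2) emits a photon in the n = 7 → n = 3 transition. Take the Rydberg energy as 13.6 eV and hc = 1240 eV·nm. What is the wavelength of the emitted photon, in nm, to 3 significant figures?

251 nm

For Z = 2 the level energies scale as Z², so the effective Rydberg energy is 13.6 × 4 = 54.40 eV.
ΔE = 54.40 × (1/3² − 1/7²) = 54.40 × 0.09070 = 4.934 eV.
λ = hc/ΔE = 1240 / 4.934 = 251 nm.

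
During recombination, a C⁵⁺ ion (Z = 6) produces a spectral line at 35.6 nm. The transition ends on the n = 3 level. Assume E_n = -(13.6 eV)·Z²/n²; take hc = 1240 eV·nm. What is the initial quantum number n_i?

The photon energy is ΔE = hc/λ = 1240 / 35.6 = 34.83 eV.
With Z = 6, ΔE = 489.6 × (1/n_f² − 1/n_i²), so 1/n_f² − 1/n_i² = 0.07114.
With n_f = 3: 1/n_i² = 1/9 − 0.07114 = 0.03997, so n_i ≈ 5.00.

n_i = 5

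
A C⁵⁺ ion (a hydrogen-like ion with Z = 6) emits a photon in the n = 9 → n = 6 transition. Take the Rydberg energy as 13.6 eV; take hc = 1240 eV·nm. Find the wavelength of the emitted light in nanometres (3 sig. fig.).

164 nm

For Z = 6 the level energies scale as Z², so the effective Rydberg energy is 13.6 × 36 = 489.6 eV.
ΔE = 489.6 × (1/6² − 1/9²) = 489.6 × 0.01543 = 7.556 eV.
λ = hc/ΔE = 1240 / 7.556 = 164 nm.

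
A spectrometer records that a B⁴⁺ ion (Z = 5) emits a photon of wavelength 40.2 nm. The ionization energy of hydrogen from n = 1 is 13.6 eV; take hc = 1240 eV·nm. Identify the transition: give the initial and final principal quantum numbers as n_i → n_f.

n_i = 7, n_f = 3

The photon energy is ΔE = hc/λ = 1240 / 40.2 = 30.85 eV.
With Z = 5, ΔE = 340.0 × (1/n_f² − 1/n_i²), so 1/n_f² − 1/n_i² = 0.09072.
Trying n_f = 3 gives 1/n_i² = 0.02039, i.e. n_i ≈ 7; this pair matches.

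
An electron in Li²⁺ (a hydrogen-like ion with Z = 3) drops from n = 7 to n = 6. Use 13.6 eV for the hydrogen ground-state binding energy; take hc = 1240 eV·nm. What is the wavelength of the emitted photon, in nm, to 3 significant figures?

For Z = 3 the level energies scale as Z², so the effective Rydberg energy is 13.6 × 9 = 122.4 eV.
ΔE = 122.4 × (1/6² − 1/7²) = 122.4 × 0.007370 = 0.9020 eV.
λ = hc/ΔE = 1240 / 0.9020 = 1370 nm.

1370 nm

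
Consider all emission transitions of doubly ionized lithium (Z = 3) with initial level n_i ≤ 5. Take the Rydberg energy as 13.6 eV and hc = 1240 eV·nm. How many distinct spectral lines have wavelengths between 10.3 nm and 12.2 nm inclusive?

Enumerate all n_i → n_f pairs with 1 ≤ n_f < n_i ≤ 5 and compute λ = 1240 / [13.6·9·(1/n_f² − 1/n_i²)].
Lines falling in [10.3, 12.2] nm: 5→1 (10.55 nm), 4→1 (10.81 nm), 3→1 (11.40 nm).

3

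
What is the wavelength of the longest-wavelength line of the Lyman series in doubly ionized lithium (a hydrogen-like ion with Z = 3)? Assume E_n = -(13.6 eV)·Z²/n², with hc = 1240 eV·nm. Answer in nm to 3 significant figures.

The Lyman series terminates on n_f = 1; the first line has n_i = 1+1 = 2.
ΔE = 122.4 × (1/1² − 1/2²) = 91.80 eV.
λ = 1240 / 91.80 = 13.5 nm.

13.5 nm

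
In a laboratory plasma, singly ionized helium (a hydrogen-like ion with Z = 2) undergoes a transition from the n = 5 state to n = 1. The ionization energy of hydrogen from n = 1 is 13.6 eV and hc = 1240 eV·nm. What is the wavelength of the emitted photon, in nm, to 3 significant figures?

23.7 nm

For Z = 2 the level energies scale as Z², so the effective Rydberg energy is 13.6 × 4 = 54.40 eV.
ΔE = 54.40 × (1/1² − 1/5²) = 54.40 × 0.9600 = 52.22 eV.
λ = hc/ΔE = 1240 / 52.22 = 23.7 nm.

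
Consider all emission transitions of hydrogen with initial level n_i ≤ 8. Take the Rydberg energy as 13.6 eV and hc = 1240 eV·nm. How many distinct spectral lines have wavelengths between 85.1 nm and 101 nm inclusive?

Enumerate all n_i → n_f pairs with 1 ≤ n_f < n_i ≤ 8 and compute λ = 1240 / [13.6·1·(1/n_f² − 1/n_i²)].
Lines falling in [85.1, 101] nm: 8→1 (92.62 nm), 7→1 (93.08 nm), 6→1 (93.78 nm), 5→1 (94.98 nm), 4→1 (97.25 nm).

5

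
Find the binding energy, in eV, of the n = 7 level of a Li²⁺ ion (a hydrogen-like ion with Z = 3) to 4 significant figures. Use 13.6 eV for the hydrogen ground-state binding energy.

E_n = −13.6 Z²/n² = −122.4/n² eV for Z = 3.
E_7 = −122.4/49 = −2.498 eV, so ionization (to E = 0) requires 2.498 eV.

2.498 eV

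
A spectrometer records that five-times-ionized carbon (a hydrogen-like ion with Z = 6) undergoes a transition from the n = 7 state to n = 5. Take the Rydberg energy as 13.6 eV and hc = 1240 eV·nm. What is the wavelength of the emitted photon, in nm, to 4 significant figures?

For Z = 6 the level energies scale as Z², so the effective Rydberg energy is 13.6 × 36 = 489.6 eV.
ΔE = 489.6 × (1/5² − 1/7²) = 489.6 × 0.01959 = 9.592 eV.
λ = hc/ΔE = 1240 / 9.592 = 129.3 nm.

129.3 nm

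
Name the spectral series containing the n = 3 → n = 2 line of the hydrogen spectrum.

Balmer

The series is set by the lower level: n_f = 2 is the Balmer series.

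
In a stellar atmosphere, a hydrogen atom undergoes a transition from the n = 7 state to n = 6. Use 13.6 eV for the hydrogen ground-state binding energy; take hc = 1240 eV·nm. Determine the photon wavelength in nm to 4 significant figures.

12370 nm

ΔE = 13.60 × (1/6² − 1/7²) = 13.60 × 0.007370 = 0.1002 eV.
λ = hc/ΔE = 1240 / 0.1002 = 12370 nm.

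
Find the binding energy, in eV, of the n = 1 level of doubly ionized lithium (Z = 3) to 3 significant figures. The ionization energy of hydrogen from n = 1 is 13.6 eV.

122 eV

E_n = −13.6 Z²/n² = −122.4/n² eV for Z = 3.
E_1 = −122.4/1 = −122 eV, so ionization (to E = 0) requires 122 eV.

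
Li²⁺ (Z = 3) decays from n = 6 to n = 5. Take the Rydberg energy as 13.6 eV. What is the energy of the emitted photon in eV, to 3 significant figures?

The Bohr energies scale as Z², so for Z = 3: E_n = −122.4/n² eV.
E_6 = −122.4/36 = −3.400 eV and E_5 = −122.4/25 = −4.896 eV.
The photon energy is |E_6 − E_5| = 1.50 eV.

1.50 eV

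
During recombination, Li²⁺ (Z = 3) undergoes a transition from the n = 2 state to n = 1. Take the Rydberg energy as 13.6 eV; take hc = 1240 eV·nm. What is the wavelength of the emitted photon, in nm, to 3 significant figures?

For Z = 3 the level energies scale as Z², so the effective Rydberg energy is 13.6 × 9 = 122.4 eV.
ΔE = 122.4 × (1/1² − 1/2²) = 122.4 × 0.7500 = 91.80 eV.
λ = hc/ΔE = 1240 / 91.80 = 13.5 nm.

13.5 nm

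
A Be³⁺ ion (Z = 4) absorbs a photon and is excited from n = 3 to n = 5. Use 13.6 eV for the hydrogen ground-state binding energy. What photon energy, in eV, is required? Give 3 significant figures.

15.5 eV

The Bohr energies scale as Z², so for Z = 4: E_n = −217.6/n² eV.
E_5 = −217.6/25 = −8.704 eV and E_3 = −217.6/9 = −24.18 eV.
The photon energy is |E_5 − E_3| = 15.5 eV.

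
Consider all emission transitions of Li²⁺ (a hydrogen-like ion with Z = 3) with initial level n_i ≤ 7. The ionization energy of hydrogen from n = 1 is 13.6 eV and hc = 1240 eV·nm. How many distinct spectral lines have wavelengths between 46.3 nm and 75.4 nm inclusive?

Enumerate all n_i → n_f pairs with 1 ≤ n_f < n_i ≤ 7 and compute λ = 1240 / [13.6·9·(1/n_f² − 1/n_i²)].
Lines falling in [46.3, 75.4] nm: 5→2 (48.24 nm), 4→2 (54.03 nm), 3→2 (72.94 nm).

3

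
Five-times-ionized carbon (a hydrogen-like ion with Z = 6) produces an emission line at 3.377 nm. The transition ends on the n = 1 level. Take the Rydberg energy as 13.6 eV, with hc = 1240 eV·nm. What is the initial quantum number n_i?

n_i = 2

The photon energy is ΔE = hc/λ = 1240 / 3.377 = 367.2 eV.
With Z = 6, ΔE = 489.6 × (1/n_f² − 1/n_i²), so 1/n_f² − 1/n_i² = 0.7500.
With n_f = 1: 1/n_i² = 1/1 − 0.7500 = 0.2500, so n_i ≈ 2.00.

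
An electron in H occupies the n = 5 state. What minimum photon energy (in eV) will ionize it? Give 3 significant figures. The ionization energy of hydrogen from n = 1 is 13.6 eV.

E_5 = −13.60/25 = −0.544 eV, so ionization (to E = 0) requires 0.544 eV.

0.544 eV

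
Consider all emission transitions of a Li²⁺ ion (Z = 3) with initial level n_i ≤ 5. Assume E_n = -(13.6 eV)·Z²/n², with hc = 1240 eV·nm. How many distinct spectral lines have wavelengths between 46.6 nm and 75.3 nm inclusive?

Enumerate all n_i → n_f pairs with 1 ≤ n_f < n_i ≤ 5 and compute λ = 1240 / [13.6·9·(1/n_f² − 1/n_i²)].
Lines falling in [46.6, 75.3] nm: 5→2 (48.24 nm), 4→2 (54.03 nm), 3→2 (72.94 nm).

3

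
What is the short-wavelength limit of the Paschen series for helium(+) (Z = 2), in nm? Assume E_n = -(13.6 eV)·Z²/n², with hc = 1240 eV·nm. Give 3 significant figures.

The Paschen series has lower level n_f = 3; the series limit corresponds to n_i → ∞.
ΔE_max = 13.6 × 4 / 3² = 6.044 eV.
λ_min = 1240 / 6.044 = 205 nm.

205 nm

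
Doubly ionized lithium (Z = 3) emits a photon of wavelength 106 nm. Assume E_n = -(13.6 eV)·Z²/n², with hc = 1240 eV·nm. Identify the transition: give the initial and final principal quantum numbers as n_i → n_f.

n_i = 8, n_f = 3

The photon energy is ΔE = hc/λ = 1240 / 106 = 11.70 eV.
With Z = 3, ΔE = 122.4 × (1/n_f² − 1/n_i²), so 1/n_f² − 1/n_i² = 0.09557.
Trying n_f = 3 gives 1/n_i² = 0.01554, i.e. n_i ≈ 8; this pair matches.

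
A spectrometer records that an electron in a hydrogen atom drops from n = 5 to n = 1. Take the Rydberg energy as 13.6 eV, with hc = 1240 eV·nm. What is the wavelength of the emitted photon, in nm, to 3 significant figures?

95.0 nm

ΔE = 13.60 × (1/1² − 1/5²) = 13.60 × 0.9600 = 13.06 eV.
λ = hc/ΔE = 1240 / 13.06 = 95.0 nm.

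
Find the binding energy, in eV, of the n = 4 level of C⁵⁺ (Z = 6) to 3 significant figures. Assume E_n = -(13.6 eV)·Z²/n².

30.6 eV

E_n = −13.6 Z²/n² = −489.6/n² eV for Z = 6.
E_4 = −489.6/16 = −30.6 eV, so ionization (to E = 0) requires 30.6 eV.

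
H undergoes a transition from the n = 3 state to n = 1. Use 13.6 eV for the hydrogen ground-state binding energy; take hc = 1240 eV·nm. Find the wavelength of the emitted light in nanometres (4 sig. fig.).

ΔE = 13.60 × (1/1² − 1/3²) = 13.60 × 0.8889 = 12.09 eV.
λ = hc/ΔE = 1240 / 12.09 = 102.6 nm.

102.6 nm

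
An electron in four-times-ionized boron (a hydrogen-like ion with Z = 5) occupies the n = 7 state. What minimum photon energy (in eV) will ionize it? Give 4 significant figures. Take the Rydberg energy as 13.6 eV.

6.939 eV

E_n = −13.6 Z²/n² = −340.0/n² eV for Z = 5.
E_7 = −340.0/49 = −6.939 eV, so ionization (to E = 0) requires 6.939 eV.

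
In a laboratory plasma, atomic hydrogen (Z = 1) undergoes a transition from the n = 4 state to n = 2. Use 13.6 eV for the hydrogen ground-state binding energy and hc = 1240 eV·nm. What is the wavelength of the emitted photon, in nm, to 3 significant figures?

486 nm

ΔE = 13.60 × (1/2² − 1/4²) = 13.60 × 0.1875 = 2.550 eV.
λ = hc/ΔE = 1240 / 2.550 = 486 nm.
This line belongs to the Balmer series.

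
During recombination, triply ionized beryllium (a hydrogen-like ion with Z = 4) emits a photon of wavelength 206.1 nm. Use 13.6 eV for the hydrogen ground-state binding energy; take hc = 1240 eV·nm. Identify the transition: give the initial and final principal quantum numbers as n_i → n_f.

The photon energy is ΔE = hc/λ = 1240 / 206.1 = 6.016 eV.
With Z = 4, ΔE = 217.6 × (1/n_f² − 1/n_i²), so 1/n_f² − 1/n_i² = 0.02765.
Trying n_f = 5 gives 1/n_i² = 0.01235, i.e. n_i ≈ 9; this pair matches.

n_i = 9, n_f = 5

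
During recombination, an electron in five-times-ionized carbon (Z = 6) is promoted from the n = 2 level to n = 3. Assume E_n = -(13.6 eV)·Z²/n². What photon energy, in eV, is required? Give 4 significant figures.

The Bohr energies scale as Z², so for Z = 6: E_n = −489.6/n² eV.
E_3 = −489.6/9 = −54.40 eV and E_2 = −489.6/4 = −122.4 eV.
The photon energy is |E_3 − E_2| = 68.00 eV.

68.00 eV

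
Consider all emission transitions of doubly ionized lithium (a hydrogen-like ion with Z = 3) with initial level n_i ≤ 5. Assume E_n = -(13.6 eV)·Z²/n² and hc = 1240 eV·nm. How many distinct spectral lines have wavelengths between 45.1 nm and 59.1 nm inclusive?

Enumerate all n_i → n_f pairs with 1 ≤ n_f < n_i ≤ 5 and compute λ = 1240 / [13.6·9·(1/n_f² − 1/n_i²)].
Lines falling in [45.1, 59.1] nm: 5→2 (48.24 nm), 4→2 (54.03 nm).

2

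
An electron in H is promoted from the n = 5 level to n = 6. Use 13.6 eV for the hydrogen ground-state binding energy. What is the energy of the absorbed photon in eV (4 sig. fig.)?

0.1662 eV

E_6 = −13.60/36 = −0.3778 eV and E_5 = −13.60/25 = −0.5440 eV.
The photon energy is |E_6 − E_5| = 0.1662 eV.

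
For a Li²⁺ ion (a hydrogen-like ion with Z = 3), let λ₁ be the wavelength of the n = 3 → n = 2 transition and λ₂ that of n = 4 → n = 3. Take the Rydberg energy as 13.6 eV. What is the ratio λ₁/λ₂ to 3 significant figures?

0.350

λ ∝ 1/ΔE ∝ 1/(1/n_f² − 1/n_i²), and the Z² and hc factors cancel in the ratio.
λ₁/λ₂ = (1/3² − 1/4²)/(1/2² − 1/3²) = 0.04861/0.1389 = 0.350.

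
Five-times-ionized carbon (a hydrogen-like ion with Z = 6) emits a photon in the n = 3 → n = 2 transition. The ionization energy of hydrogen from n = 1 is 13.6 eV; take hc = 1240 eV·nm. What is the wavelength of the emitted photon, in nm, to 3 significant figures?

18.2 nm

For Z = 6 the level energies scale as Z², so the effective Rydberg energy is 13.6 × 36 = 489.6 eV.
ΔE = 489.6 × (1/2² − 1/3²) = 489.6 × 0.1389 = 68.00 eV.
λ = hc/ΔE = 1240 / 68.00 = 18.2 nm.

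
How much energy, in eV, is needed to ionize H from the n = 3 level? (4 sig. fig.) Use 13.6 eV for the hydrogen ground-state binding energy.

E_3 = −13.60/9 = −1.511 eV, so ionization (to E = 0) requires 1.511 eV.

1.511 eV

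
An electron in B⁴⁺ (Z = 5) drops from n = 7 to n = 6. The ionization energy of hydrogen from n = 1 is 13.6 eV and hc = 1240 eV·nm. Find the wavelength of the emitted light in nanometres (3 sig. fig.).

495 nm

For Z = 5 the level energies scale as Z², so the effective Rydberg energy is 13.6 × 25 = 340.0 eV.
ΔE = 340.0 × (1/6² − 1/7²) = 340.0 × 0.007370 = 2.506 eV.
λ = hc/ΔE = 1240 / 2.506 = 495 nm.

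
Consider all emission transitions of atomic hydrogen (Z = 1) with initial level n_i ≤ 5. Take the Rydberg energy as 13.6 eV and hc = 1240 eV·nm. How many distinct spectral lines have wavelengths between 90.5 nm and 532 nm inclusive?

6

Enumerate all n_i → n_f pairs with 1 ≤ n_f < n_i ≤ 5 and compute λ = 1240 / [13.6·1·(1/n_f² − 1/n_i²)].
Lines falling in [90.5, 532] nm: 5→1 (94.98 nm), 4→1 (97.25 nm), 3→1 (102.6 nm), 2→1 (121.6 nm), 5→2 (434.2 nm), 4→2 (486.3 nm).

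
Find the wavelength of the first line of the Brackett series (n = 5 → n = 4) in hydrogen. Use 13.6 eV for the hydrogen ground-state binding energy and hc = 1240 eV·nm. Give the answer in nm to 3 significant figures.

The Brackett series terminates on n_f = 4; the first line has n_i = 4+1 = 5.
ΔE = 13.60 × (1/4² − 1/5²) = 0.3060 eV.
λ = 1240 / 0.3060 = 4050 nm.

4050 nm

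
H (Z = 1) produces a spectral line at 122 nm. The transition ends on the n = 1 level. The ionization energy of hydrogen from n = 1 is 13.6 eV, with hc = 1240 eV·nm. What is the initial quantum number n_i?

The photon energy is ΔE = hc/λ = 1240 / 122 = 10.16 eV.
With Z = 1, ΔE = 13.60 × (1/n_f² − 1/n_i²), so 1/n_f² − 1/n_i² = 0.7473.
With n_f = 1: 1/n_i² = 1/1 − 0.7473 = 0.2527, so n_i ≈ 1.99.

n_i = 2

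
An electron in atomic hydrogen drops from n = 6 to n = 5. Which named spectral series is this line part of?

The series is set by the lower level: n_f = 5 is the Pfund series.

Pfund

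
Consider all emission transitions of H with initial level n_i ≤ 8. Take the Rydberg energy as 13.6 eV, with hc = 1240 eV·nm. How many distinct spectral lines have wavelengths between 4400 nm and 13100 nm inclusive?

Enumerate all n_i → n_f pairs with 1 ≤ n_f < n_i ≤ 8 and compute λ = 1240 / [13.6·1·(1/n_f² − 1/n_i²)].
Lines falling in [4400, 13100] nm: 7→5 (4654 nm), 6→5 (7460 nm), 8→6 (7503 nm), 7→6 (12370 nm).

4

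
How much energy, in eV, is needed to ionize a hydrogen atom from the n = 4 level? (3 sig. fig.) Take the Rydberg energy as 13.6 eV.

E_4 = −13.60/16 = −0.850 eV, so ionization (to E = 0) requires 0.850 eV.

0.850 eV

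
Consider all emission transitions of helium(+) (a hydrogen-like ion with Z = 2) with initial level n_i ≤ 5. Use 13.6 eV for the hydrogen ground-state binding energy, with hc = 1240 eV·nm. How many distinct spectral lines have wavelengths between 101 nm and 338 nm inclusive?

4

Enumerate all n_i → n_f pairs with 1 ≤ n_f < n_i ≤ 5 and compute λ = 1240 / [13.6·4·(1/n_f² − 1/n_i²)].
Lines falling in [101, 338] nm: 5→2 (108.5 nm), 4→2 (121.6 nm), 3→2 (164.1 nm), 5→3 (320.5 nm).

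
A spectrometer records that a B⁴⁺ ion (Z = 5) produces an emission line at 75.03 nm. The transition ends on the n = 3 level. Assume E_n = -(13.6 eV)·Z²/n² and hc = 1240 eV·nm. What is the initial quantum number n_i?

n_i = 4

The photon energy is ΔE = hc/λ = 1240 / 75.03 = 16.53 eV.
With Z = 5, ΔE = 340.0 × (1/n_f² − 1/n_i²), so 1/n_f² − 1/n_i² = 0.04861.
With n_f = 3: 1/n_i² = 1/9 − 0.04861 = 0.06250, so n_i ≈ 4.00.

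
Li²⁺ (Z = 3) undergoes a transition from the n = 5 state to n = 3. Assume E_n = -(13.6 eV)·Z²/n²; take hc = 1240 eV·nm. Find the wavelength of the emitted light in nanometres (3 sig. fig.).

For Z = 3 the level energies scale as Z², so the effective Rydberg energy is 13.6 × 9 = 122.4 eV.
ΔE = 122.4 × (1/3² − 1/5²) = 122.4 × 0.07111 = 8.704 eV.
λ = hc/ΔE = 1240 / 8.704 = 142 nm.

142 nm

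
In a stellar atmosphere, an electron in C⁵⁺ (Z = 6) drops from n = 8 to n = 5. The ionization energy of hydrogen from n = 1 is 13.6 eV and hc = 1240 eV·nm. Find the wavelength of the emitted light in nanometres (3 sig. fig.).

For Z = 6 the level energies scale as Z², so the effective Rydberg energy is 13.6 × 36 = 489.6 eV.
ΔE = 489.6 × (1/5² − 1/8²) = 489.6 × 0.02438 = 11.93 eV.
λ = hc/ΔE = 1240 / 11.93 = 104 nm.

104 nm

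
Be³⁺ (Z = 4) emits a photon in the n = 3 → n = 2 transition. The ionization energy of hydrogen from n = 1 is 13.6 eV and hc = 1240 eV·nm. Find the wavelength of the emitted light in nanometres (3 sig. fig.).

41.0 nm

For Z = 4 the level energies scale as Z², so the effective Rydberg energy is 13.6 × 16 = 217.6 eV.
ΔE = 217.6 × (1/2² − 1/3²) = 217.6 × 0.1389 = 30.22 eV.
λ = hc/ΔE = 1240 / 30.22 = 41.0 nm.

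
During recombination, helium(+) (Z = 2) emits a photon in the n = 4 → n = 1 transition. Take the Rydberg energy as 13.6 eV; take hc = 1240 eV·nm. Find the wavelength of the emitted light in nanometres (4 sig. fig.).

24.31 nm

For Z = 2 the level energies scale as Z², so the effective Rydberg energy is 13.6 × 4 = 54.40 eV.
ΔE = 54.40 × (1/1² − 1/4²) = 54.40 × 0.9375 = 51.00 eV.
λ = hc/ΔE = 1240 / 51.00 = 24.31 nm.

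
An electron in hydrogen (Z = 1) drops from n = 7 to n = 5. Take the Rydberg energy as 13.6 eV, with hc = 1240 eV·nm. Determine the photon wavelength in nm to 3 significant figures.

ΔE = 13.60 × (1/5² − 1/7²) = 13.60 × 0.01959 = 0.2664 eV.
λ = hc/ΔE = 1240 / 0.2664 = 4650 nm.
This line belongs to the Pfund series.

4650 nm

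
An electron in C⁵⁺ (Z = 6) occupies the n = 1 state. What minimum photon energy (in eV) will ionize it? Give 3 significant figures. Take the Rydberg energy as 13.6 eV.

E_n = −13.6 Z²/n² = −489.6/n² eV for Z = 6.
E_1 = −489.6/1 = −490 eV, so ionization (to E = 0) requires 490 eV.

490 eV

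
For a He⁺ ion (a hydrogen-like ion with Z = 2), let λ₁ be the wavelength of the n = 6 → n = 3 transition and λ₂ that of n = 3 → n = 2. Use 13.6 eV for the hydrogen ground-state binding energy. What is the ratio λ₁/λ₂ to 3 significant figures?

λ ∝ 1/ΔE ∝ 1/(1/n_f² − 1/n_i²), and the Z² and hc factors cancel in the ratio.
λ₁/λ₂ = (1/2² − 1/3²)/(1/3² − 1/6²) = 0.1389/0.08333 = 1.67.

1.67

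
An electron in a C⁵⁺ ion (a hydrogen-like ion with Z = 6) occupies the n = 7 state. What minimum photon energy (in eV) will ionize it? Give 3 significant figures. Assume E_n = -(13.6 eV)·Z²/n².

E_n = −13.6 Z²/n² = −489.6/n² eV for Z = 6.
E_7 = −489.6/49 = −9.99 eV, so ionization (to E = 0) requires 9.99 eV.

9.99 eV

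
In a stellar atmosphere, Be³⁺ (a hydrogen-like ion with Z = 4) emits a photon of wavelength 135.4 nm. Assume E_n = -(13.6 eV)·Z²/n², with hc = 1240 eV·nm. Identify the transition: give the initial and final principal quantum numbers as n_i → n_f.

n_i = 7, n_f = 4

The photon energy is ΔE = hc/λ = 1240 / 135.4 = 9.158 eV.
With Z = 4, ΔE = 217.6 × (1/n_f² − 1/n_i²), so 1/n_f² − 1/n_i² = 0.04209.
Trying n_f = 4 gives 1/n_i² = 0.02041, i.e. n_i ≈ 7; this pair matches.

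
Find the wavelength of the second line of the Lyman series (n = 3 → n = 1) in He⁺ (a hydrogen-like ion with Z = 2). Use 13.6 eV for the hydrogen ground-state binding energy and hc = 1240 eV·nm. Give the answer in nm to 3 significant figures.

The Lyman series terminates on n_f = 1; the second line has n_i = 1+2 = 3.
ΔE = 54.40 × (1/1² − 1/3²) = 48.36 eV.
λ = 1240 / 48.36 = 25.6 nm.

25.6 nm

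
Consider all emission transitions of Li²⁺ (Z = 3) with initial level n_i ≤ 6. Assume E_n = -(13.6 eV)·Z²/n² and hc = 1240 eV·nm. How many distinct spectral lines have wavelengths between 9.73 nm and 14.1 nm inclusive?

Enumerate all n_i → n_f pairs with 1 ≤ n_f < n_i ≤ 6 and compute λ = 1240 / [13.6·9·(1/n_f² − 1/n_i²)].
Lines falling in [9.73, 14.1] nm: 6→1 (10.42 nm), 5→1 (10.55 nm), 4→1 (10.81 nm), 3→1 (11.40 nm), 2→1 (13.51 nm).

5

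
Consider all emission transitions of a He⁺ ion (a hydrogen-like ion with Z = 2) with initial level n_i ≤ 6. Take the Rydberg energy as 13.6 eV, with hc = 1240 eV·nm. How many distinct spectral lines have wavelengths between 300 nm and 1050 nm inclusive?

Enumerate all n_i → n_f pairs with 1 ≤ n_f < n_i ≤ 6 and compute λ = 1240 / [13.6·4·(1/n_f² − 1/n_i²)].
Lines falling in [300, 1050] nm: 5→3 (320.5 nm), 4→3 (468.9 nm), 6→4 (656.5 nm), 5→4 (1013 nm).

4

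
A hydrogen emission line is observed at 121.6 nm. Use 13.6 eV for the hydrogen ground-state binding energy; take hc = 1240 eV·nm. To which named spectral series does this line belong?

ΔE = 1240/121.6 = 10.20 eV.
This matches 13.6 × (1/1² − 1/2²), so n_f = 1: the Lyman series.

Lyman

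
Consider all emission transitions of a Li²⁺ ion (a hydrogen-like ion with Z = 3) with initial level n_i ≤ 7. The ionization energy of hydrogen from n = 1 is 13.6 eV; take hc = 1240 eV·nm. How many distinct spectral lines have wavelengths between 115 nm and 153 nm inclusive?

Enumerate all n_i → n_f pairs with 1 ≤ n_f < n_i ≤ 7 and compute λ = 1240 / [13.6·9·(1/n_f² − 1/n_i²)].
Lines falling in [115, 153] nm: 6→3 (121.6 nm), 5→3 (142.5 nm).

2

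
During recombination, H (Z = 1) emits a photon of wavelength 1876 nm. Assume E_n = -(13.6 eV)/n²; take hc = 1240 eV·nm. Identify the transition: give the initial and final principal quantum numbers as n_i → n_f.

n_i = 4, n_f = 3

The photon energy is ΔE = hc/λ = 1240 / 1876 = 0.6610 eV.
With Z = 1, ΔE = 13.60 × (1/n_f² − 1/n_i²), so 1/n_f² − 1/n_i² = 0.04860.
Trying n_f = 3 gives 1/n_i² = 0.06251, i.e. n_i ≈ 4; this pair matches.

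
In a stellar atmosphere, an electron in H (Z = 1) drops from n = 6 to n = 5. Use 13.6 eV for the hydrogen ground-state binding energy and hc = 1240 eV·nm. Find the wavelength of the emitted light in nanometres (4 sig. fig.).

7460 nm

ΔE = 13.60 × (1/5² − 1/6²) = 13.60 × 0.01222 = 0.1662 eV.
λ = hc/ΔE = 1240 / 0.1662 = 7460 nm.
This line belongs to the Pfund series.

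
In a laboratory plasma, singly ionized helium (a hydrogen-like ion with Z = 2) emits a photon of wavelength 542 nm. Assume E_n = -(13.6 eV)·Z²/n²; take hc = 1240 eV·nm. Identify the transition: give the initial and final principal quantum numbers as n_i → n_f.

n_i = 7, n_f = 4

The photon energy is ΔE = hc/λ = 1240 / 542 = 2.288 eV.
With Z = 2, ΔE = 54.40 × (1/n_f² − 1/n_i²), so 1/n_f² − 1/n_i² = 0.04206.
Trying n_f = 4 gives 1/n_i² = 0.02044, i.e. n_i ≈ 7; this pair matches.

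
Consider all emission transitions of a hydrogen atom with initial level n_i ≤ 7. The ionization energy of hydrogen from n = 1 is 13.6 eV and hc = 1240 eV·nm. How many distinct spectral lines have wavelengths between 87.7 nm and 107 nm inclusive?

Enumerate all n_i → n_f pairs with 1 ≤ n_f < n_i ≤ 7 and compute λ = 1240 / [13.6·1·(1/n_f² − 1/n_i²)].
Lines falling in [87.7, 107] nm: 7→1 (93.08 nm), 6→1 (93.78 nm), 5→1 (94.98 nm), 4→1 (97.25 nm), 3→1 (102.6 nm).

5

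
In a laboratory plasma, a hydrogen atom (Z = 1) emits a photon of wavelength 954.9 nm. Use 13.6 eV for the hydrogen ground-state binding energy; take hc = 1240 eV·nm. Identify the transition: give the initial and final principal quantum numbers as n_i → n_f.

The photon energy is ΔE = hc/λ = 1240 / 954.9 = 1.299 eV.
With Z = 1, ΔE = 13.60 × (1/n_f² − 1/n_i²), so 1/n_f² − 1/n_i² = 0.09548.
Trying n_f = 3 gives 1/n_i² = 0.01563, i.e. n_i ≈ 8; this pair matches.

n_i = 8, n_f = 3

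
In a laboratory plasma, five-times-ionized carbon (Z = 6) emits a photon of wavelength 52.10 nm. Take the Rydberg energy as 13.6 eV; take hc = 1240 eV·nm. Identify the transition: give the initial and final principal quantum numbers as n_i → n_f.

The photon energy is ΔE = hc/λ = 1240 / 52.10 = 23.80 eV.
With Z = 6, ΔE = 489.6 × (1/n_f² − 1/n_i²), so 1/n_f² − 1/n_i² = 0.04861.
Trying n_f = 3 gives 1/n_i² = 0.06250, i.e. n_i ≈ 4; this pair matches.

n_i = 4, n_f = 3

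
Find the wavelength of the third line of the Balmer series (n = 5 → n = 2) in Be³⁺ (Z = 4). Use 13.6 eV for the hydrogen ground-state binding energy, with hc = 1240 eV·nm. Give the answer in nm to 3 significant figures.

27.1 nm

The Balmer series terminates on n_f = 2; the third line has n_i = 2+3 = 5.
ΔE = 217.6 × (1/2² − 1/5²) = 45.70 eV.
λ = 1240 / 45.70 = 27.1 nm.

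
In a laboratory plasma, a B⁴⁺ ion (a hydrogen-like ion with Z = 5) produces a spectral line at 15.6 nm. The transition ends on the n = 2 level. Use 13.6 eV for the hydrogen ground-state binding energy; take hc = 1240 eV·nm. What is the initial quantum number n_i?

n_i = 8

The photon energy is ΔE = hc/λ = 1240 / 15.6 = 79.49 eV.
With Z = 5, ΔE = 340.0 × (1/n_f² − 1/n_i²), so 1/n_f² − 1/n_i² = 0.2338.
With n_f = 2: 1/n_i² = 1/4 − 0.2338 = 0.01621, so n_i ≈ 7.85.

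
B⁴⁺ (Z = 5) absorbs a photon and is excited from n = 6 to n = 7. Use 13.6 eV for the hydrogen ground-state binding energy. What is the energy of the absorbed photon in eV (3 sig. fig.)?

2.51 eV

The Bohr energies scale as Z², so for Z = 5: E_n = −340.0/n² eV.
E_7 = −340.0/49 = −6.939 eV and E_6 = −340.0/36 = −9.444 eV.
The photon energy is |E_7 − E_6| = 2.51 eV.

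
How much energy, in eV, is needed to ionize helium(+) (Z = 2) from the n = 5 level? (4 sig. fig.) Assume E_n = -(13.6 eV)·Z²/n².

E_n = −13.6 Z²/n² = −54.40/n² eV for Z = 2.
E_5 = −54.40/25 = −2.176 eV, so ionization (to E = 0) requires 2.176 eV.

2.176 eV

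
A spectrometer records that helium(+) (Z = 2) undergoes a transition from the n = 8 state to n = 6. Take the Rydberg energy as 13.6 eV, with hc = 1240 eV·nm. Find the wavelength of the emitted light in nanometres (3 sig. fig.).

For Z = 2 the level energies scale as Z², so the effective Rydberg energy is 13.6 × 4 = 54.40 eV.
ΔE = 54.40 × (1/6² − 1/8²) = 54.40 × 0.01215 = 0.6611 eV.
λ = hc/ΔE = 1240 / 0.6611 = 1880 nm.

1880 nm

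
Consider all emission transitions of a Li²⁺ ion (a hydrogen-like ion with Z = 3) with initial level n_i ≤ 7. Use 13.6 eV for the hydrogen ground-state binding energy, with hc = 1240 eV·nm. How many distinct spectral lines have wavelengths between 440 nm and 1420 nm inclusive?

Enumerate all n_i → n_f pairs with 1 ≤ n_f < n_i ≤ 7 and compute λ = 1240 / [13.6·9·(1/n_f² − 1/n_i²)].
Lines falling in [440, 1420] nm: 5→4 (450.3 nm), 7→5 (517.1 nm), 6→5 (828.9 nm), 7→6 (1375 nm).

4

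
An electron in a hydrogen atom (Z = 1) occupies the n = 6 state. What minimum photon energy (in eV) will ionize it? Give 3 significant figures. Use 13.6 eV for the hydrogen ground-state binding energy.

E_6 = −13.60/36 = −0.378 eV, so ionization (to E = 0) requires 0.378 eV.

0.378 eV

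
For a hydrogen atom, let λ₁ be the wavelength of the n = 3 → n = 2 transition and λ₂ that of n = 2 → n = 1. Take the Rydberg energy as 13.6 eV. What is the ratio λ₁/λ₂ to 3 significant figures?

λ ∝ 1/ΔE ∝ 1/(1/n_f² − 1/n_i²), and the Z² and hc factors cancel in the ratio.
λ₁/λ₂ = (1/1² − 1/2²)/(1/2² − 1/3²) = 0.7500/0.1389 = 5.40.

5.40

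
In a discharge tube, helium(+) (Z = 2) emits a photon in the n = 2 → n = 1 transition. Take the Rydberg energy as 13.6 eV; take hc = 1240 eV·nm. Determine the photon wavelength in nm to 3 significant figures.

For Z = 2 the level energies scale as Z², so the effective Rydberg energy is 13.6 × 4 = 54.40 eV.
ΔE = 54.40 × (1/1² − 1/2²) = 54.40 × 0.7500 = 40.80 eV.
λ = hc/ΔE = 1240 / 40.80 = 30.4 nm.

30.4 nm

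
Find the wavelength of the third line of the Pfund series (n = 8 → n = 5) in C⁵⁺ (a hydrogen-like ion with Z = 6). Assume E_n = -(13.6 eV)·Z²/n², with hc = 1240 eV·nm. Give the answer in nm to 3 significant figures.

104 nm

The Pfund series terminates on n_f = 5; the third line has n_i = 5+3 = 8.
ΔE = 489.6 × (1/5² − 1/8²) = 11.93 eV.
λ = 1240 / 11.93 = 104 nm.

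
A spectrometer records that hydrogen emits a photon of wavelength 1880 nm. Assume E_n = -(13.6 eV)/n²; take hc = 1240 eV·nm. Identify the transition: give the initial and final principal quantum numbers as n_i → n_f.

n_i = 4, n_f = 3

The photon energy is ΔE = hc/λ = 1240 / 1880 = 0.6596 eV.
With Z = 1, ΔE = 13.60 × (1/n_f² − 1/n_i²), so 1/n_f² − 1/n_i² = 0.04850.
Trying n_f = 3 gives 1/n_i² = 0.06261, i.e. n_i ≈ 4; this pair matches.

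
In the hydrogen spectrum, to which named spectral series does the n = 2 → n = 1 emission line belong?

Lyman

The series is set by the lower level: n_f = 1 is the Lyman series.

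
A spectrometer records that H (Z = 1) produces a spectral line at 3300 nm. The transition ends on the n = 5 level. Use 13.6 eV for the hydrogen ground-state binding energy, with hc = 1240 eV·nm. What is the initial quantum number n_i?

n_i = 9

The photon energy is ΔE = hc/λ = 1240 / 3300 = 0.3758 eV.
With Z = 1, ΔE = 13.60 × (1/n_f² − 1/n_i²), so 1/n_f² − 1/n_i² = 0.02763.
With n_f = 5: 1/n_i² = 1/25 − 0.02763 = 0.01237, so n_i ≈ 8.99.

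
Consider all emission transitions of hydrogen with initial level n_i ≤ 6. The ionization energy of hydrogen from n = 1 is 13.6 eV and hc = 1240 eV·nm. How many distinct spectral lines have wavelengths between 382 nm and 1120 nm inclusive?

5

Enumerate all n_i → n_f pairs with 1 ≤ n_f < n_i ≤ 6 and compute λ = 1240 / [13.6·1·(1/n_f² − 1/n_i²)].
Lines falling in [382, 1120] nm: 6→2 (410.3 nm), 5→2 (434.2 nm), 4→2 (486.3 nm), 3→2 (656.5 nm), 6→3 (1094 nm).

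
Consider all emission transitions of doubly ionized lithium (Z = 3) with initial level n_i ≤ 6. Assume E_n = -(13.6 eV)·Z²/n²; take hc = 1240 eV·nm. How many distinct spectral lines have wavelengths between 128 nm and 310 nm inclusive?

3

Enumerate all n_i → n_f pairs with 1 ≤ n_f < n_i ≤ 6 and compute λ = 1240 / [13.6·9·(1/n_f² − 1/n_i²)].
Lines falling in [128, 310] nm: 5→3 (142.5 nm), 4→3 (208.4 nm), 6→4 (291.8 nm).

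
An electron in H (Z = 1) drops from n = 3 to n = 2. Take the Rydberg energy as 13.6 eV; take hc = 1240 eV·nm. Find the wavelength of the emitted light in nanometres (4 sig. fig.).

656.5 nm

ΔE = 13.60 × (1/2² − 1/3²) = 13.60 × 0.1389 = 1.889 eV.
λ = hc/ΔE = 1240 / 1.889 = 656.5 nm.
This line belongs to the Balmer series.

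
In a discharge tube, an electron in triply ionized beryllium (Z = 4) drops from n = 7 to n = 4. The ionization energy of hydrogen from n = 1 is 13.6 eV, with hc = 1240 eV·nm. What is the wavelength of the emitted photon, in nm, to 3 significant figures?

135 nm

For Z = 4 the level energies scale as Z², so the effective Rydberg energy is 13.6 × 16 = 217.6 eV.
ΔE = 217.6 × (1/4² − 1/7²) = 217.6 × 0.04209 = 9.159 eV.
λ = hc/ΔE = 1240 / 9.159 = 135 nm.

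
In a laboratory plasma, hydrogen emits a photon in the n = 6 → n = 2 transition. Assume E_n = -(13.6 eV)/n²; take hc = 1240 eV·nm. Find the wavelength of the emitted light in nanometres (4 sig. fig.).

410.3 nm

ΔE = 13.60 × (1/2² − 1/6²) = 13.60 × 0.2222 = 3.022 eV.
λ = hc/ΔE = 1240 / 3.022 = 410.3 nm.
This line belongs to the Balmer series.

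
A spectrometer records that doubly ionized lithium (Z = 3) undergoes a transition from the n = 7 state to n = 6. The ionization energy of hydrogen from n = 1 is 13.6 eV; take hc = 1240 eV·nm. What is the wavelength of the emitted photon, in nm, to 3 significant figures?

1370 nm

For Z = 3 the level energies scale as Z², so the effective Rydberg energy is 13.6 × 9 = 122.4 eV.
ΔE = 122.4 × (1/6² − 1/7²) = 122.4 × 0.007370 = 0.9020 eV.
λ = hc/ΔE = 1240 / 0.9020 = 1370 nm.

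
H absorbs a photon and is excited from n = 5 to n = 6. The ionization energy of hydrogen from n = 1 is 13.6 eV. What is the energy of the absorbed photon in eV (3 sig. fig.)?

E_6 = −13.60/36 = −0.3778 eV and E_5 = −13.60/25 = −0.5440 eV.
The photon energy is |E_6 − E_5| = 0.166 eV.

0.166 eV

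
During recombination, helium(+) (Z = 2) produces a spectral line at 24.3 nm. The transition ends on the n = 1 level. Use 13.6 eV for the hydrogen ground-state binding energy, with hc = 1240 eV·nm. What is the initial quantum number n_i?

n_i = 4

The photon energy is ΔE = hc/λ = 1240 / 24.3 = 51.03 eV.
With Z = 2, ΔE = 54.40 × (1/n_f² − 1/n_i²), so 1/n_f² − 1/n_i² = 0.9380.
With n_f = 1: 1/n_i² = 1/1 − 0.9380 = 0.06197, so n_i ≈ 4.02.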